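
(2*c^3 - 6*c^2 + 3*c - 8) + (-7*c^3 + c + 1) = -5*c^3 - 6*c^2 + 4*c - 7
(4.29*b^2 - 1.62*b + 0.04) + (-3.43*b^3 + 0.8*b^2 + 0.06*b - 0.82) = -3.43*b^3 + 5.09*b^2 - 1.56*b - 0.78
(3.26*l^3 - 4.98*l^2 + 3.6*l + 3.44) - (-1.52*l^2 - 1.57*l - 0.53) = 3.26*l^3 - 3.46*l^2 + 5.17*l + 3.97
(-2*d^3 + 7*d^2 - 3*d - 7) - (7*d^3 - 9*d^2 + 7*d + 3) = -9*d^3 + 16*d^2 - 10*d - 10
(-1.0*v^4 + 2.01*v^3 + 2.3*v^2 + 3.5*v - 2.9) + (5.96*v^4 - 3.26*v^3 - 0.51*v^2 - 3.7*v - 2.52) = 4.96*v^4 - 1.25*v^3 + 1.79*v^2 - 0.2*v - 5.42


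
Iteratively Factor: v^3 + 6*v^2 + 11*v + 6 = (v + 2)*(v^2 + 4*v + 3) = (v + 1)*(v + 2)*(v + 3)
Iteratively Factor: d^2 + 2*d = (d)*(d + 2)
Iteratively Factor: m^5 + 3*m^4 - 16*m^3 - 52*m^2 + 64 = (m + 4)*(m^4 - m^3 - 12*m^2 - 4*m + 16) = (m - 1)*(m + 4)*(m^3 - 12*m - 16) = (m - 1)*(m + 2)*(m + 4)*(m^2 - 2*m - 8) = (m - 4)*(m - 1)*(m + 2)*(m + 4)*(m + 2)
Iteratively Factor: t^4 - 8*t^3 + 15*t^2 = (t)*(t^3 - 8*t^2 + 15*t) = t^2*(t^2 - 8*t + 15) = t^2*(t - 3)*(t - 5)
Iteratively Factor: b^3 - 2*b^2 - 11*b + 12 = (b - 4)*(b^2 + 2*b - 3) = (b - 4)*(b - 1)*(b + 3)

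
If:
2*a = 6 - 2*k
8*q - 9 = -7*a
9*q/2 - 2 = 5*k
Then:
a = 191/17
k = -140/17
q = -148/17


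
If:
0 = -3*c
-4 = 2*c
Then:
No Solution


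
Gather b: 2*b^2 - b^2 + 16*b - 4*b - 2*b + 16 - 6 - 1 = b^2 + 10*b + 9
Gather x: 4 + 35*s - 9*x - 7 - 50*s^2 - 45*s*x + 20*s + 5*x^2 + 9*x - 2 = -50*s^2 - 45*s*x + 55*s + 5*x^2 - 5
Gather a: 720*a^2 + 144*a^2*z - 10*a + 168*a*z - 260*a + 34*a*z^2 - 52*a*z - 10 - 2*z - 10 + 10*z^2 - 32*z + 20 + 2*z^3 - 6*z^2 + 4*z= a^2*(144*z + 720) + a*(34*z^2 + 116*z - 270) + 2*z^3 + 4*z^2 - 30*z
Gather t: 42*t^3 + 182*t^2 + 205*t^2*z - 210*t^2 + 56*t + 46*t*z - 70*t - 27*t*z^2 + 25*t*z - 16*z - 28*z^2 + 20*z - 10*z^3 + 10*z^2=42*t^3 + t^2*(205*z - 28) + t*(-27*z^2 + 71*z - 14) - 10*z^3 - 18*z^2 + 4*z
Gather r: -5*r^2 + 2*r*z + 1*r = -5*r^2 + r*(2*z + 1)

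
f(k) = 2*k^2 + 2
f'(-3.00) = -12.00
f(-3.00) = 20.00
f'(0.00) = 0.00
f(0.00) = 2.00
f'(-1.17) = -4.68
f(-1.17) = 4.74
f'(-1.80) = -7.20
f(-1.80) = 8.48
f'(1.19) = 4.76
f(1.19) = 4.83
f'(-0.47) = -1.88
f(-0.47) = 2.44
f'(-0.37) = -1.48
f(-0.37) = 2.27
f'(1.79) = 7.16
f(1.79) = 8.41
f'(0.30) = 1.20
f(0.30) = 2.18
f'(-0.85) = -3.40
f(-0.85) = 3.44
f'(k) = 4*k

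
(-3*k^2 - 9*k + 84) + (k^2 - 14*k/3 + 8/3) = -2*k^2 - 41*k/3 + 260/3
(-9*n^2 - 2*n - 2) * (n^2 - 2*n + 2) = -9*n^4 + 16*n^3 - 16*n^2 - 4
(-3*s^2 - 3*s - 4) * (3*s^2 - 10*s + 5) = -9*s^4 + 21*s^3 + 3*s^2 + 25*s - 20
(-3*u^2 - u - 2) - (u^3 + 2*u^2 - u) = -u^3 - 5*u^2 - 2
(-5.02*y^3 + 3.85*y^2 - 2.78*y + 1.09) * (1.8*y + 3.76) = -9.036*y^4 - 11.9452*y^3 + 9.472*y^2 - 8.4908*y + 4.0984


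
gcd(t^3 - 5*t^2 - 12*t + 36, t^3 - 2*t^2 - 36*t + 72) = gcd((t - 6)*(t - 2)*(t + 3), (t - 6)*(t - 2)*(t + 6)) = t^2 - 8*t + 12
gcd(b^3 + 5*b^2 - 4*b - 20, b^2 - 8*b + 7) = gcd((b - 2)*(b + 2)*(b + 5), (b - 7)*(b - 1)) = 1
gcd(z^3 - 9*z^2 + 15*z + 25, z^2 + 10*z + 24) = 1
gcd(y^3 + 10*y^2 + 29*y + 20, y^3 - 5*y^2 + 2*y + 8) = y + 1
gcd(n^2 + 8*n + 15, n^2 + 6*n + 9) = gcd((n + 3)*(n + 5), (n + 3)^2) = n + 3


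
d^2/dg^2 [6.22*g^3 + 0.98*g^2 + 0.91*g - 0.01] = 37.32*g + 1.96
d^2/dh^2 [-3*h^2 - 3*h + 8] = -6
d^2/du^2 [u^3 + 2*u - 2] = 6*u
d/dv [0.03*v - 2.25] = 0.0300000000000000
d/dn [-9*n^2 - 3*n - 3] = -18*n - 3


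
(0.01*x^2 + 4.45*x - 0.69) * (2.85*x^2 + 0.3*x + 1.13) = 0.0285*x^4 + 12.6855*x^3 - 0.6202*x^2 + 4.8215*x - 0.7797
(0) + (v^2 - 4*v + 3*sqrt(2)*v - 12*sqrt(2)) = v^2 - 4*v + 3*sqrt(2)*v - 12*sqrt(2)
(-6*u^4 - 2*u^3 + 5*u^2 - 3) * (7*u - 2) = -42*u^5 - 2*u^4 + 39*u^3 - 10*u^2 - 21*u + 6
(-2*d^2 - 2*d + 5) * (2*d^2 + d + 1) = -4*d^4 - 6*d^3 + 6*d^2 + 3*d + 5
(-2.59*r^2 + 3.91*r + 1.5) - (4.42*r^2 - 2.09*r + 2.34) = -7.01*r^2 + 6.0*r - 0.84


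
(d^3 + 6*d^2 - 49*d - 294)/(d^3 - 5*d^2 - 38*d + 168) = (d + 7)/(d - 4)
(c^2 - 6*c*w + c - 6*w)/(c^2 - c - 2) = (c - 6*w)/(c - 2)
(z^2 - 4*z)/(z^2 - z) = (z - 4)/(z - 1)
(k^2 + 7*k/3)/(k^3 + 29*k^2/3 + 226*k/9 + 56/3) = 3*k/(3*k^2 + 22*k + 24)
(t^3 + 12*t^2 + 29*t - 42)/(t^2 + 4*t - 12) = (t^2 + 6*t - 7)/(t - 2)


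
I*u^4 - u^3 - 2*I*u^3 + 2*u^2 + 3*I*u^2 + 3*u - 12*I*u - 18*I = (u - 3)*(u - 2*I)*(u + 3*I)*(I*u + I)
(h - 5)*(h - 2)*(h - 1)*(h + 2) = h^4 - 6*h^3 + h^2 + 24*h - 20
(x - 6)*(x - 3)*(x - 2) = x^3 - 11*x^2 + 36*x - 36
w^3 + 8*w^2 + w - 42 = (w - 2)*(w + 3)*(w + 7)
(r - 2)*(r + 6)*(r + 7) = r^3 + 11*r^2 + 16*r - 84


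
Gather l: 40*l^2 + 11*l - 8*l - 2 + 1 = 40*l^2 + 3*l - 1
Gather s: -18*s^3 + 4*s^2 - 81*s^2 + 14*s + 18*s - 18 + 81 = -18*s^3 - 77*s^2 + 32*s + 63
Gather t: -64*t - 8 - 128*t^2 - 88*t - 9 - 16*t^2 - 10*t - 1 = -144*t^2 - 162*t - 18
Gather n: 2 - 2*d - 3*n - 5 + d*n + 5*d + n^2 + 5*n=3*d + n^2 + n*(d + 2) - 3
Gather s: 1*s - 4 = s - 4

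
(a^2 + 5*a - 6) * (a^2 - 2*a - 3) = a^4 + 3*a^3 - 19*a^2 - 3*a + 18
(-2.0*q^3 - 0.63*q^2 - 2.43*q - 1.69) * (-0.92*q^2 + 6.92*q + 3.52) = 1.84*q^5 - 13.2604*q^4 - 9.164*q^3 - 17.4784*q^2 - 20.2484*q - 5.9488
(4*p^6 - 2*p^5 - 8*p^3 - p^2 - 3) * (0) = 0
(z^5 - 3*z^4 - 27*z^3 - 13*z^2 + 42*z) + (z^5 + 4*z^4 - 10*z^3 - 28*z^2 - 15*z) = 2*z^5 + z^4 - 37*z^3 - 41*z^2 + 27*z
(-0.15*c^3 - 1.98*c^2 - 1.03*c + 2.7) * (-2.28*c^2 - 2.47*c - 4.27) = 0.342*c^5 + 4.8849*c^4 + 7.8795*c^3 + 4.8427*c^2 - 2.2709*c - 11.529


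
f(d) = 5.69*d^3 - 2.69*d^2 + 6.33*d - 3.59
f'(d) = 17.07*d^2 - 5.38*d + 6.33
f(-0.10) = -4.26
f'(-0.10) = 7.04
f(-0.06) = -3.98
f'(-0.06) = 6.71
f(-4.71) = -687.61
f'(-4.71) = 410.35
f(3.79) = 291.52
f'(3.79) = 231.13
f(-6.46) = -1690.68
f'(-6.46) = 753.44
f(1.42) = 16.27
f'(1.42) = 33.11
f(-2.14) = -85.22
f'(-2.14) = 96.02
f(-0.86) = -14.64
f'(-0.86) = 23.58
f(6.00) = 1166.59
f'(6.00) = 588.57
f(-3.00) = -200.42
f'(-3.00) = 176.10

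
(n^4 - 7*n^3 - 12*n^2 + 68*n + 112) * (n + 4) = n^5 - 3*n^4 - 40*n^3 + 20*n^2 + 384*n + 448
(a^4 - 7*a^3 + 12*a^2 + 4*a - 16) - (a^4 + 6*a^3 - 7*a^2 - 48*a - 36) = -13*a^3 + 19*a^2 + 52*a + 20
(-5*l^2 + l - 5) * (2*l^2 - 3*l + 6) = -10*l^4 + 17*l^3 - 43*l^2 + 21*l - 30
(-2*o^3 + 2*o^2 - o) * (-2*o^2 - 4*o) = 4*o^5 + 4*o^4 - 6*o^3 + 4*o^2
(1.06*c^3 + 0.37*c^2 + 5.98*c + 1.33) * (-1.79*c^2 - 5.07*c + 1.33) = -1.8974*c^5 - 6.0365*c^4 - 11.1703*c^3 - 32.2072*c^2 + 1.2103*c + 1.7689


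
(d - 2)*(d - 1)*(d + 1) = d^3 - 2*d^2 - d + 2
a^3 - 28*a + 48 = (a - 4)*(a - 2)*(a + 6)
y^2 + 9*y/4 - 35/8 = (y - 5/4)*(y + 7/2)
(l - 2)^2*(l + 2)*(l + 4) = l^4 + 2*l^3 - 12*l^2 - 8*l + 32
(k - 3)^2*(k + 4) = k^3 - 2*k^2 - 15*k + 36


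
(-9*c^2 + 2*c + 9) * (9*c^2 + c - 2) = -81*c^4 + 9*c^3 + 101*c^2 + 5*c - 18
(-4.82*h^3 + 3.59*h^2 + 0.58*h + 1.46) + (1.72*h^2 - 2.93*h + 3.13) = -4.82*h^3 + 5.31*h^2 - 2.35*h + 4.59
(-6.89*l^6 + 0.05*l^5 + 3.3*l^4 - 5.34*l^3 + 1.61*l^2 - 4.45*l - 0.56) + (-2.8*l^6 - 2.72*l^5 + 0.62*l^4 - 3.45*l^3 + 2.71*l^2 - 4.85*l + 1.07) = -9.69*l^6 - 2.67*l^5 + 3.92*l^4 - 8.79*l^3 + 4.32*l^2 - 9.3*l + 0.51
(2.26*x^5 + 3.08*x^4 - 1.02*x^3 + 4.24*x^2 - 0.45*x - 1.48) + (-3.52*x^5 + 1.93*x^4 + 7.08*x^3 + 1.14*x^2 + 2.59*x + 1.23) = -1.26*x^5 + 5.01*x^4 + 6.06*x^3 + 5.38*x^2 + 2.14*x - 0.25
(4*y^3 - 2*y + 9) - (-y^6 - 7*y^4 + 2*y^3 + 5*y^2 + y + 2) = y^6 + 7*y^4 + 2*y^3 - 5*y^2 - 3*y + 7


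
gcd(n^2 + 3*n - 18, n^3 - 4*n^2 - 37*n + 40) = 1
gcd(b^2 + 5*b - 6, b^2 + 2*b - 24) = b + 6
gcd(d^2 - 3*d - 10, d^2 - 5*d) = d - 5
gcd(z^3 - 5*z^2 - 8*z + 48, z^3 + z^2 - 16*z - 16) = z - 4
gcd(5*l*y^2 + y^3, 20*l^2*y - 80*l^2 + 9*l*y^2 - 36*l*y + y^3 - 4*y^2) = 5*l + y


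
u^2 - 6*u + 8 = (u - 4)*(u - 2)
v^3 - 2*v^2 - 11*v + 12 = (v - 4)*(v - 1)*(v + 3)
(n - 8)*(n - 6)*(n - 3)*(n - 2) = n^4 - 19*n^3 + 124*n^2 - 324*n + 288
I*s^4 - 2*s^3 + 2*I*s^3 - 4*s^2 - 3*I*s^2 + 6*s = s*(s + 3)*(s + 2*I)*(I*s - I)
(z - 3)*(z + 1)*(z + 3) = z^3 + z^2 - 9*z - 9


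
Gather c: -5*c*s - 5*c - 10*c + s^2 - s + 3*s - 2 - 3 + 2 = c*(-5*s - 15) + s^2 + 2*s - 3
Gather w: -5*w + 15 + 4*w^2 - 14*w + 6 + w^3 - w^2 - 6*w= w^3 + 3*w^2 - 25*w + 21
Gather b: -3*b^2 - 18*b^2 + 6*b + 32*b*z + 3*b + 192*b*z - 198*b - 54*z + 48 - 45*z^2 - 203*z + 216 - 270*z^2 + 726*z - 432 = -21*b^2 + b*(224*z - 189) - 315*z^2 + 469*z - 168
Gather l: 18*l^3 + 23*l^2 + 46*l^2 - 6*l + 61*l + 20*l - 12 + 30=18*l^3 + 69*l^2 + 75*l + 18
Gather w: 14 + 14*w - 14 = 14*w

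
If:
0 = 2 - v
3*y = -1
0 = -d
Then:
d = 0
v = 2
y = -1/3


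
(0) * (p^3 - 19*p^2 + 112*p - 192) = 0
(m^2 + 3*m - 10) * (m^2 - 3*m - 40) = m^4 - 59*m^2 - 90*m + 400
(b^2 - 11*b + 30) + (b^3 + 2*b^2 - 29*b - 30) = b^3 + 3*b^2 - 40*b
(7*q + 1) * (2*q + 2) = 14*q^2 + 16*q + 2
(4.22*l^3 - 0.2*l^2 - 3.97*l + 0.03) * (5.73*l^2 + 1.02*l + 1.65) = 24.1806*l^5 + 3.1584*l^4 - 15.9891*l^3 - 4.2075*l^2 - 6.5199*l + 0.0495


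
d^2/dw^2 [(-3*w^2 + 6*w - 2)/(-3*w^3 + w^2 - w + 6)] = 2*(27*w^6 - 162*w^5 + 135*w^4 + 345*w^3 - 678*w^2 + 210*w + 62)/(27*w^9 - 27*w^8 + 36*w^7 - 181*w^6 + 120*w^5 - 129*w^4 + 361*w^3 - 126*w^2 + 108*w - 216)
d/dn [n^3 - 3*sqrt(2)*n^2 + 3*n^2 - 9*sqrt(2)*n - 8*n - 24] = 3*n^2 - 6*sqrt(2)*n + 6*n - 9*sqrt(2) - 8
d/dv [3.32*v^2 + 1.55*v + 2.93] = 6.64*v + 1.55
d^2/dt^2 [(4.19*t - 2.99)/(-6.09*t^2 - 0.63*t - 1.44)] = (-(4.19*t - 2.99)*(12.18*t + 0.63)*(24.36*t + 1.26) + (153.1026*t - 31.1388)*(6.09*t^2 + 0.63*t + 1.44))/(6.09*t^2 + 0.63*t + 1.44)^3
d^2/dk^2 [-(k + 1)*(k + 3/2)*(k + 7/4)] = -6*k - 17/2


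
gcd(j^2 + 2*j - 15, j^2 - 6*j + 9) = j - 3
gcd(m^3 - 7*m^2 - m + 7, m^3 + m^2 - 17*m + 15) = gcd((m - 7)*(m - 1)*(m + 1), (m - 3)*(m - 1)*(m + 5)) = m - 1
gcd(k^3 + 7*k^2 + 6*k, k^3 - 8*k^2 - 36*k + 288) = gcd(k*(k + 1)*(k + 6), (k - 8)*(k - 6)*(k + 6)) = k + 6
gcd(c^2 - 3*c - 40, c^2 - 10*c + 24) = 1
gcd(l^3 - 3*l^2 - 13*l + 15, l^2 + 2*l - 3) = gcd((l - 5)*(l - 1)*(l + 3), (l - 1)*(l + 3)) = l^2 + 2*l - 3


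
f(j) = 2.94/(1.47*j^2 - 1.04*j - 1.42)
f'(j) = 2.94*(1.04 - 2.94*j)/(1.47*j^2 - 1.04*j - 1.42)^2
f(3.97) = 0.17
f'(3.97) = -0.10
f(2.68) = 0.46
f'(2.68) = -0.50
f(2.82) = 0.40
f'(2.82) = -0.40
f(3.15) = 0.30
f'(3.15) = -0.25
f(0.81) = -2.27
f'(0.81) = -2.34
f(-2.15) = 0.39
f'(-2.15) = 0.37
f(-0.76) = 13.40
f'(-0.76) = 199.86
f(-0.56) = -7.81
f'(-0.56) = 55.69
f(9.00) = 0.03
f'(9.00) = -0.01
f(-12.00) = 0.01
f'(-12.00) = 0.00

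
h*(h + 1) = h^2 + h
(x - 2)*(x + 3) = x^2 + x - 6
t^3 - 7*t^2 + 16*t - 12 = (t - 3)*(t - 2)^2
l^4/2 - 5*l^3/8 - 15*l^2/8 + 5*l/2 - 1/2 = (l/2 + 1)*(l - 2)*(l - 1)*(l - 1/4)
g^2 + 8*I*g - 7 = (g + I)*(g + 7*I)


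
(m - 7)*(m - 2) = m^2 - 9*m + 14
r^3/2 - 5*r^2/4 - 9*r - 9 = (r/2 + 1)*(r - 6)*(r + 3/2)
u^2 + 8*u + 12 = (u + 2)*(u + 6)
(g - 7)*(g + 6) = g^2 - g - 42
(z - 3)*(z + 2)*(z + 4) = z^3 + 3*z^2 - 10*z - 24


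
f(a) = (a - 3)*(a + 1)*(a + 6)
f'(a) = (a - 3)*(a + 1) + (a - 3)*(a + 6) + (a + 1)*(a + 6)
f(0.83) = -27.12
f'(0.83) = -6.29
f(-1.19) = 3.83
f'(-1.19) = -20.27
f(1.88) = -25.42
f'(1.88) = 10.64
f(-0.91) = -1.79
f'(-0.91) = -19.80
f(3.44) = 18.44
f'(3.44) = 48.02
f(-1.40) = 8.10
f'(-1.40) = -20.32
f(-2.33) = 26.02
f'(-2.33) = -17.35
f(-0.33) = -12.65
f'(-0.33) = -17.31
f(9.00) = 900.00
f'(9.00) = 300.00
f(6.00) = 252.00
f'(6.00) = 141.00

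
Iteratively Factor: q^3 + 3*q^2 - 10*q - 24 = (q - 3)*(q^2 + 6*q + 8) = (q - 3)*(q + 2)*(q + 4)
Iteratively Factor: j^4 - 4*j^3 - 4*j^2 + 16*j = (j + 2)*(j^3 - 6*j^2 + 8*j) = (j - 4)*(j + 2)*(j^2 - 2*j) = (j - 4)*(j - 2)*(j + 2)*(j)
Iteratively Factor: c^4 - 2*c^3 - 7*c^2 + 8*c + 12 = (c - 2)*(c^3 - 7*c - 6) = (c - 2)*(c + 2)*(c^2 - 2*c - 3) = (c - 3)*(c - 2)*(c + 2)*(c + 1)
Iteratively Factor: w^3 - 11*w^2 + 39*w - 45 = (w - 5)*(w^2 - 6*w + 9) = (w - 5)*(w - 3)*(w - 3)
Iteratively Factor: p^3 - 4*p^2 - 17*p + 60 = (p - 3)*(p^2 - p - 20) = (p - 3)*(p + 4)*(p - 5)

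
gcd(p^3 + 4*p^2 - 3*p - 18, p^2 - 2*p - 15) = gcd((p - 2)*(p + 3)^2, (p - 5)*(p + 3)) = p + 3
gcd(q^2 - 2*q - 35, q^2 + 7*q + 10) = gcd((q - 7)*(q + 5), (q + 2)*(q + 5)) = q + 5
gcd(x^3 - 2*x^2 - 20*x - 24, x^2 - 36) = x - 6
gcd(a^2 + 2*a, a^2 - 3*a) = a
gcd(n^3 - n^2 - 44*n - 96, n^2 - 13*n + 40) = n - 8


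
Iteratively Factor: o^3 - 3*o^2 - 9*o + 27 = (o - 3)*(o^2 - 9) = (o - 3)*(o + 3)*(o - 3)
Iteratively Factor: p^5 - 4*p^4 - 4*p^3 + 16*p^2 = (p)*(p^4 - 4*p^3 - 4*p^2 + 16*p) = p^2*(p^3 - 4*p^2 - 4*p + 16) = p^2*(p - 4)*(p^2 - 4) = p^2*(p - 4)*(p - 2)*(p + 2)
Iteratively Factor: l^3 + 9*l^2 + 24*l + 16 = (l + 4)*(l^2 + 5*l + 4) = (l + 1)*(l + 4)*(l + 4)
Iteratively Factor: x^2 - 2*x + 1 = (x - 1)*(x - 1)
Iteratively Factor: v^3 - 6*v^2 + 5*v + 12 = (v - 4)*(v^2 - 2*v - 3) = (v - 4)*(v - 3)*(v + 1)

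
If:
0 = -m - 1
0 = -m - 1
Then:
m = -1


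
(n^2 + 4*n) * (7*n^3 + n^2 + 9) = 7*n^5 + 29*n^4 + 4*n^3 + 9*n^2 + 36*n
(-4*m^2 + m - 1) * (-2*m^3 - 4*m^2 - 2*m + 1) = 8*m^5 + 14*m^4 + 6*m^3 - 2*m^2 + 3*m - 1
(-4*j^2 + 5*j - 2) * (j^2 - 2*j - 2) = -4*j^4 + 13*j^3 - 4*j^2 - 6*j + 4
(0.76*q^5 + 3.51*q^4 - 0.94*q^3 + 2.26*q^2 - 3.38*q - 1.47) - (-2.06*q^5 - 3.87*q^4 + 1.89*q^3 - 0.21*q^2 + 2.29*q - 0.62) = 2.82*q^5 + 7.38*q^4 - 2.83*q^3 + 2.47*q^2 - 5.67*q - 0.85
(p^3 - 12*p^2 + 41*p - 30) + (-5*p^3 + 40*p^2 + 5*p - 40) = -4*p^3 + 28*p^2 + 46*p - 70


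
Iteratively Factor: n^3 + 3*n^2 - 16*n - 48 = (n - 4)*(n^2 + 7*n + 12) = (n - 4)*(n + 4)*(n + 3)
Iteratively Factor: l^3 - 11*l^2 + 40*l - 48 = (l - 3)*(l^2 - 8*l + 16) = (l - 4)*(l - 3)*(l - 4)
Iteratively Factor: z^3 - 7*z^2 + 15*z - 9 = (z - 1)*(z^2 - 6*z + 9) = (z - 3)*(z - 1)*(z - 3)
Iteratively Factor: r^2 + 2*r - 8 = (r - 2)*(r + 4)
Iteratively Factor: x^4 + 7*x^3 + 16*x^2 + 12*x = (x + 2)*(x^3 + 5*x^2 + 6*x) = x*(x + 2)*(x^2 + 5*x + 6) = x*(x + 2)*(x + 3)*(x + 2)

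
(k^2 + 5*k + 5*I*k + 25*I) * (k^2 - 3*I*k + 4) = k^4 + 5*k^3 + 2*I*k^3 + 19*k^2 + 10*I*k^2 + 95*k + 20*I*k + 100*I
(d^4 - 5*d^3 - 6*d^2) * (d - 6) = d^5 - 11*d^4 + 24*d^3 + 36*d^2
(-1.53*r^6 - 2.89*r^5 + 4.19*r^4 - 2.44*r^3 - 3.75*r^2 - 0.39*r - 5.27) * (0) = 0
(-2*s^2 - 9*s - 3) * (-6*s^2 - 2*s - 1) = 12*s^4 + 58*s^3 + 38*s^2 + 15*s + 3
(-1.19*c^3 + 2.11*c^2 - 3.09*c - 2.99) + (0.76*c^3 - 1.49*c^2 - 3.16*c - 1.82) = -0.43*c^3 + 0.62*c^2 - 6.25*c - 4.81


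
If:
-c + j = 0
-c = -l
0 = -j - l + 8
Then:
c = 4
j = 4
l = 4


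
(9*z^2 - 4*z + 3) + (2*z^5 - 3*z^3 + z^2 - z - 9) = 2*z^5 - 3*z^3 + 10*z^2 - 5*z - 6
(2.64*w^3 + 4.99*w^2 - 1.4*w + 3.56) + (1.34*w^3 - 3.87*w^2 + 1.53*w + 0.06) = 3.98*w^3 + 1.12*w^2 + 0.13*w + 3.62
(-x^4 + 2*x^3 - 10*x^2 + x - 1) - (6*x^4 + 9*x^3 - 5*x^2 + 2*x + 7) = -7*x^4 - 7*x^3 - 5*x^2 - x - 8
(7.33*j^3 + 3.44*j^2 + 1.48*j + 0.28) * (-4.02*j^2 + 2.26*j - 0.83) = -29.4666*j^5 + 2.737*j^4 - 4.2591*j^3 - 0.636*j^2 - 0.5956*j - 0.2324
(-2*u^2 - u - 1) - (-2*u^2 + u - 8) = 7 - 2*u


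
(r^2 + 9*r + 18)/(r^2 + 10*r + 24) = (r + 3)/(r + 4)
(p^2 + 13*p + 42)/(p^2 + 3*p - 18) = (p + 7)/(p - 3)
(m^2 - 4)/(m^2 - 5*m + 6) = (m + 2)/(m - 3)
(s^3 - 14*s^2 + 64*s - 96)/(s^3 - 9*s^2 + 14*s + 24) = (s - 4)/(s + 1)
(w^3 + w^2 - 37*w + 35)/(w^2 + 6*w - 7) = w - 5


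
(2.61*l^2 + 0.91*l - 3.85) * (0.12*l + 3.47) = 0.3132*l^3 + 9.1659*l^2 + 2.6957*l - 13.3595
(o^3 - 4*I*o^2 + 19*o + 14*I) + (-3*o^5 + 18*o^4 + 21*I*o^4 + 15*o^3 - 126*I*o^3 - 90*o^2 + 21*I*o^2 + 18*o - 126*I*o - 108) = -3*o^5 + 18*o^4 + 21*I*o^4 + 16*o^3 - 126*I*o^3 - 90*o^2 + 17*I*o^2 + 37*o - 126*I*o - 108 + 14*I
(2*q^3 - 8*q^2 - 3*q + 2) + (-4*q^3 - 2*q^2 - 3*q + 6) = -2*q^3 - 10*q^2 - 6*q + 8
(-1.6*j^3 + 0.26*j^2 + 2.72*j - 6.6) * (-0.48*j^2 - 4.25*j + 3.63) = 0.768*j^5 + 6.6752*j^4 - 8.2186*j^3 - 7.4482*j^2 + 37.9236*j - 23.958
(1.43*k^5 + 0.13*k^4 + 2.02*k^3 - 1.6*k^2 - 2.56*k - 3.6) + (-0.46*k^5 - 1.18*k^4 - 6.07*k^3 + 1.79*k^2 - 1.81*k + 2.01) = 0.97*k^5 - 1.05*k^4 - 4.05*k^3 + 0.19*k^2 - 4.37*k - 1.59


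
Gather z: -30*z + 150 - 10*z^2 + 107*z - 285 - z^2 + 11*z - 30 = -11*z^2 + 88*z - 165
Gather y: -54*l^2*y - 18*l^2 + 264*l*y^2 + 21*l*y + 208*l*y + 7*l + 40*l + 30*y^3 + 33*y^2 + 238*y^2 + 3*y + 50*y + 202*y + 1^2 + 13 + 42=-18*l^2 + 47*l + 30*y^3 + y^2*(264*l + 271) + y*(-54*l^2 + 229*l + 255) + 56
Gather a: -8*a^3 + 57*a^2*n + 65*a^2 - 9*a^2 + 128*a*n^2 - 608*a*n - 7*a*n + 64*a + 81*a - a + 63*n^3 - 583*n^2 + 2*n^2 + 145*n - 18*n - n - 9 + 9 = -8*a^3 + a^2*(57*n + 56) + a*(128*n^2 - 615*n + 144) + 63*n^3 - 581*n^2 + 126*n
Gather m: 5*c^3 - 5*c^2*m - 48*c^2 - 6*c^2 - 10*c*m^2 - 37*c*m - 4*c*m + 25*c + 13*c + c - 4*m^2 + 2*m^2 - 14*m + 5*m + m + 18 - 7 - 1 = 5*c^3 - 54*c^2 + 39*c + m^2*(-10*c - 2) + m*(-5*c^2 - 41*c - 8) + 10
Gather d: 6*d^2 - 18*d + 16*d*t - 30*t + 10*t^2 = 6*d^2 + d*(16*t - 18) + 10*t^2 - 30*t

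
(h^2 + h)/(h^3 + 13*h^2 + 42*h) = (h + 1)/(h^2 + 13*h + 42)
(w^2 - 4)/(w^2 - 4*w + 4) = (w + 2)/(w - 2)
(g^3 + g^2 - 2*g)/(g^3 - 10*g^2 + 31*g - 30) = g*(g^2 + g - 2)/(g^3 - 10*g^2 + 31*g - 30)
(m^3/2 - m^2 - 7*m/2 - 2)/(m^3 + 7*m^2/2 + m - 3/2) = (m^2 - 3*m - 4)/(2*m^2 + 5*m - 3)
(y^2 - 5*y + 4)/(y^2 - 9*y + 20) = (y - 1)/(y - 5)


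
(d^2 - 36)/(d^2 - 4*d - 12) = (d + 6)/(d + 2)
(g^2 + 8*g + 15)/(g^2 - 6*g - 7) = (g^2 + 8*g + 15)/(g^2 - 6*g - 7)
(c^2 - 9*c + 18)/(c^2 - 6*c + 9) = (c - 6)/(c - 3)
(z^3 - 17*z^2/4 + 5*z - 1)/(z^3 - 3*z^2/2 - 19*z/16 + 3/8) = 4*(z - 2)/(4*z + 3)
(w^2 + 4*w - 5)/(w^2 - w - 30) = (w - 1)/(w - 6)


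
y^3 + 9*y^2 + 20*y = y*(y + 4)*(y + 5)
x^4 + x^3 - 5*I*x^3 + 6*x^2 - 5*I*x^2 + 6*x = x*(x + 1)*(x - 6*I)*(x + I)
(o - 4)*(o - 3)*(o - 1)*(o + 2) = o^4 - 6*o^3 + 3*o^2 + 26*o - 24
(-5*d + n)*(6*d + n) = -30*d^2 + d*n + n^2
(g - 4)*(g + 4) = g^2 - 16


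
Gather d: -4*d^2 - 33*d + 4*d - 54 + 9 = -4*d^2 - 29*d - 45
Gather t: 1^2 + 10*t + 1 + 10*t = 20*t + 2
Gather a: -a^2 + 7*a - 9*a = -a^2 - 2*a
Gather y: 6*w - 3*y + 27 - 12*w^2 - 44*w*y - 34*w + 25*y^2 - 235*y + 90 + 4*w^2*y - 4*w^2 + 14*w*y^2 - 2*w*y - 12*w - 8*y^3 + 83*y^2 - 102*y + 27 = -16*w^2 - 40*w - 8*y^3 + y^2*(14*w + 108) + y*(4*w^2 - 46*w - 340) + 144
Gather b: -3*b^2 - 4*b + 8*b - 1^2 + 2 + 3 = -3*b^2 + 4*b + 4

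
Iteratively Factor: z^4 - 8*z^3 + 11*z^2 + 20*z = (z - 5)*(z^3 - 3*z^2 - 4*z) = z*(z - 5)*(z^2 - 3*z - 4) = z*(z - 5)*(z - 4)*(z + 1)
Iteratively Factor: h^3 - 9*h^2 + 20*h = (h - 5)*(h^2 - 4*h) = (h - 5)*(h - 4)*(h)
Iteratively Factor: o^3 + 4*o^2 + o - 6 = (o + 2)*(o^2 + 2*o - 3) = (o + 2)*(o + 3)*(o - 1)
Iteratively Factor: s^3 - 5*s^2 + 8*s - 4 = (s - 2)*(s^2 - 3*s + 2) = (s - 2)*(s - 1)*(s - 2)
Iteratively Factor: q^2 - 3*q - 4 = (q - 4)*(q + 1)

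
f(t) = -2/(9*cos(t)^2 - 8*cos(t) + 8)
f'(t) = -2*(18*sin(t)*cos(t) - 8*sin(t))/(9*cos(t)^2 - 8*cos(t) + 8)^2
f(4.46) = -0.19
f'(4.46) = -0.22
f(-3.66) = -0.09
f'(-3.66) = 0.05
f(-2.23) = -0.12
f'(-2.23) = -0.11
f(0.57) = -0.26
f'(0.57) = -0.13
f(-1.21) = -0.32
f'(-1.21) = -0.08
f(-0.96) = -0.31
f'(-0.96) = 0.09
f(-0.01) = -0.22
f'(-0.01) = 0.00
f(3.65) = -0.09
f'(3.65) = -0.05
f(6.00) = -0.23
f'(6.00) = 0.07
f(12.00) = -0.26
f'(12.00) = 0.13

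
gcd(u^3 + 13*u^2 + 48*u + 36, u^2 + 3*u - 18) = u + 6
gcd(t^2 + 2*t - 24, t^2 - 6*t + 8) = t - 4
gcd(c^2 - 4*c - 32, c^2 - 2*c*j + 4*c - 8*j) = c + 4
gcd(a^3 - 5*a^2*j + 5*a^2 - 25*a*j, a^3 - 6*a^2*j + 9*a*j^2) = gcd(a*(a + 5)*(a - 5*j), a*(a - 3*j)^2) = a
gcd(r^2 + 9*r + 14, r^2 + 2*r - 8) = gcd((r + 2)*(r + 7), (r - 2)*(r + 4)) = 1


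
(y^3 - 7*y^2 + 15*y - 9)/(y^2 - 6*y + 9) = y - 1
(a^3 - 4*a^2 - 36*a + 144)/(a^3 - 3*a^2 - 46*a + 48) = (a^2 - 10*a + 24)/(a^2 - 9*a + 8)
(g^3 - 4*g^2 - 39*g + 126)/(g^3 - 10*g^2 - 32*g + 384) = (g^2 - 10*g + 21)/(g^2 - 16*g + 64)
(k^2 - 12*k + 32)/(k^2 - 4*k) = (k - 8)/k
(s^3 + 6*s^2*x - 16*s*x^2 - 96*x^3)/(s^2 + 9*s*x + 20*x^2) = (s^2 + 2*s*x - 24*x^2)/(s + 5*x)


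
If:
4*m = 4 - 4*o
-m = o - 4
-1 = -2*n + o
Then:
No Solution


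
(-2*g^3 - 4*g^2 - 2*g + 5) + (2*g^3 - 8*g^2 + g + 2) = -12*g^2 - g + 7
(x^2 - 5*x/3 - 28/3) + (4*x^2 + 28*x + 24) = 5*x^2 + 79*x/3 + 44/3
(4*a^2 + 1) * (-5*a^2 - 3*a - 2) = -20*a^4 - 12*a^3 - 13*a^2 - 3*a - 2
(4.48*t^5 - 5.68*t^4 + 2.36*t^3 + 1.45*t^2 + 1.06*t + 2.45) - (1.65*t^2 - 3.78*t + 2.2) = 4.48*t^5 - 5.68*t^4 + 2.36*t^3 - 0.2*t^2 + 4.84*t + 0.25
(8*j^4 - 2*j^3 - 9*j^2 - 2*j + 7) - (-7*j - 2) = 8*j^4 - 2*j^3 - 9*j^2 + 5*j + 9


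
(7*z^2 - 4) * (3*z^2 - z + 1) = 21*z^4 - 7*z^3 - 5*z^2 + 4*z - 4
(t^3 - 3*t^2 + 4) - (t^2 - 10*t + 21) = t^3 - 4*t^2 + 10*t - 17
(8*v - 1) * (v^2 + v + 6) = 8*v^3 + 7*v^2 + 47*v - 6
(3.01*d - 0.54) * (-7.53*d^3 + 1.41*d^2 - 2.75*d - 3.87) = -22.6653*d^4 + 8.3103*d^3 - 9.0389*d^2 - 10.1637*d + 2.0898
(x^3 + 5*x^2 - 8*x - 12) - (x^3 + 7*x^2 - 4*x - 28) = -2*x^2 - 4*x + 16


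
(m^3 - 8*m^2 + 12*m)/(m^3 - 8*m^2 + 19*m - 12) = m*(m^2 - 8*m + 12)/(m^3 - 8*m^2 + 19*m - 12)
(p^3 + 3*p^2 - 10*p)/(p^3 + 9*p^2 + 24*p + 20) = p*(p - 2)/(p^2 + 4*p + 4)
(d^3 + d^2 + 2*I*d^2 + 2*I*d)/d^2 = d + 1 + 2*I + 2*I/d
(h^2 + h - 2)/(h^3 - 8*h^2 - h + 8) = (h + 2)/(h^2 - 7*h - 8)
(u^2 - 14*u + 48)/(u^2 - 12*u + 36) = (u - 8)/(u - 6)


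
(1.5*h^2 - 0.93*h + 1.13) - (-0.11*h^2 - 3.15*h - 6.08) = 1.61*h^2 + 2.22*h + 7.21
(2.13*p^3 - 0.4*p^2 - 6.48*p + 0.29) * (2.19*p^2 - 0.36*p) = 4.6647*p^5 - 1.6428*p^4 - 14.0472*p^3 + 2.9679*p^2 - 0.1044*p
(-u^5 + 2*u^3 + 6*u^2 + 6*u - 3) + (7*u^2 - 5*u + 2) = -u^5 + 2*u^3 + 13*u^2 + u - 1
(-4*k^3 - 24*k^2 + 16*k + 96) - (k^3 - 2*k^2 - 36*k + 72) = -5*k^3 - 22*k^2 + 52*k + 24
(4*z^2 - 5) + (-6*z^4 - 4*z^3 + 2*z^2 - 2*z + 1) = -6*z^4 - 4*z^3 + 6*z^2 - 2*z - 4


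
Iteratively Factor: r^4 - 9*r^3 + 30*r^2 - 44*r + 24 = (r - 2)*(r^3 - 7*r^2 + 16*r - 12) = (r - 2)^2*(r^2 - 5*r + 6) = (r - 2)^3*(r - 3)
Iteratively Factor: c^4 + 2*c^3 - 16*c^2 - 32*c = (c)*(c^3 + 2*c^2 - 16*c - 32) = c*(c - 4)*(c^2 + 6*c + 8) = c*(c - 4)*(c + 2)*(c + 4)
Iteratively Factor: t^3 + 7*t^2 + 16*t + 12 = (t + 3)*(t^2 + 4*t + 4) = (t + 2)*(t + 3)*(t + 2)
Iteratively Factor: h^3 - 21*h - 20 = (h - 5)*(h^2 + 5*h + 4) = (h - 5)*(h + 4)*(h + 1)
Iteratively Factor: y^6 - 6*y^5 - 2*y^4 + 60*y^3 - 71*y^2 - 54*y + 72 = (y + 3)*(y^5 - 9*y^4 + 25*y^3 - 15*y^2 - 26*y + 24) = (y - 4)*(y + 3)*(y^4 - 5*y^3 + 5*y^2 + 5*y - 6) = (y - 4)*(y - 3)*(y + 3)*(y^3 - 2*y^2 - y + 2) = (y - 4)*(y - 3)*(y + 1)*(y + 3)*(y^2 - 3*y + 2) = (y - 4)*(y - 3)*(y - 1)*(y + 1)*(y + 3)*(y - 2)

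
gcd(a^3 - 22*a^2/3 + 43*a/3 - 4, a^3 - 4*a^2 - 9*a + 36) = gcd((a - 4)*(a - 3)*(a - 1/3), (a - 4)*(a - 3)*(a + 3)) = a^2 - 7*a + 12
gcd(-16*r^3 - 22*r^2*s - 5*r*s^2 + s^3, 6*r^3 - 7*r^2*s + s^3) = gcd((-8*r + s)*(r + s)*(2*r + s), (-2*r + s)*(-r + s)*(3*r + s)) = 1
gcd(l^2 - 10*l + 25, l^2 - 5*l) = l - 5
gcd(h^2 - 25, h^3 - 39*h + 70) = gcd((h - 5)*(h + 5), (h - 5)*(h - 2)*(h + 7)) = h - 5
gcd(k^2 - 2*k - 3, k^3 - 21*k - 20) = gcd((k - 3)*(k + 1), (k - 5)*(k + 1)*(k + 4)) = k + 1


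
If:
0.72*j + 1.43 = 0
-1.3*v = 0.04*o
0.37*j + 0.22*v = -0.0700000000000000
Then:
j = -1.99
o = -98.22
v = 3.02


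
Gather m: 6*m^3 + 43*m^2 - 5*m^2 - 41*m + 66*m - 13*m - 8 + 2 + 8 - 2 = 6*m^3 + 38*m^2 + 12*m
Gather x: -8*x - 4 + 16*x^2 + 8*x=16*x^2 - 4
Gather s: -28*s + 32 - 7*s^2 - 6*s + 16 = -7*s^2 - 34*s + 48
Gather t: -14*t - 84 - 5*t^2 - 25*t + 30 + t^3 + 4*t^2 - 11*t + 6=t^3 - t^2 - 50*t - 48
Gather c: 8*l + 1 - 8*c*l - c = c*(-8*l - 1) + 8*l + 1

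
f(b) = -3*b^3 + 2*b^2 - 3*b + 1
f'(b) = -9*b^2 + 4*b - 3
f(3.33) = -97.59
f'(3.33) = -89.48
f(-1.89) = 34.07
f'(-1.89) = -42.71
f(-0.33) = 2.32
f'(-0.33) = -5.30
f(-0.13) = 1.43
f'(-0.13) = -3.67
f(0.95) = -2.62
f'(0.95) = -7.32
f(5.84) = -545.84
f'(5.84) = -286.59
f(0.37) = 0.01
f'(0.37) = -2.75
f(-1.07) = 10.17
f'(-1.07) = -17.58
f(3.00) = -71.00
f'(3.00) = -72.00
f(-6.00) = 739.00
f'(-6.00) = -351.00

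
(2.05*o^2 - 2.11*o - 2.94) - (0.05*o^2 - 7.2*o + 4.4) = 2.0*o^2 + 5.09*o - 7.34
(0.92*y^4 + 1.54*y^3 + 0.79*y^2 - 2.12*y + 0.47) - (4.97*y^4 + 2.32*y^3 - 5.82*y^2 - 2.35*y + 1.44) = -4.05*y^4 - 0.78*y^3 + 6.61*y^2 + 0.23*y - 0.97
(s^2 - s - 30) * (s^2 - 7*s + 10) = s^4 - 8*s^3 - 13*s^2 + 200*s - 300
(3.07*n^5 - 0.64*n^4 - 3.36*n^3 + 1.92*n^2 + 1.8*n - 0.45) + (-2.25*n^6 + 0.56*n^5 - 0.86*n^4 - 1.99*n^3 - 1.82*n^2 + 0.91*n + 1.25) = -2.25*n^6 + 3.63*n^5 - 1.5*n^4 - 5.35*n^3 + 0.0999999999999999*n^2 + 2.71*n + 0.8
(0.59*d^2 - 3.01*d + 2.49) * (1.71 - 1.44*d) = -0.8496*d^3 + 5.3433*d^2 - 8.7327*d + 4.2579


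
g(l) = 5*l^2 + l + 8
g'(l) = 10*l + 1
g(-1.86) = 23.44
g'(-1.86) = -17.60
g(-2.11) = 28.15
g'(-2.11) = -20.10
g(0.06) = 8.08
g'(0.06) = 1.60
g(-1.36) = 15.89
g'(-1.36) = -12.60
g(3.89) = 87.55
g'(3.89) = 39.90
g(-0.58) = 9.10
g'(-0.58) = -4.80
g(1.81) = 26.19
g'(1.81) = 19.10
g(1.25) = 17.06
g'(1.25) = 13.50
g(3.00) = 56.00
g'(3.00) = 31.00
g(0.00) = 8.00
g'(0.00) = 1.00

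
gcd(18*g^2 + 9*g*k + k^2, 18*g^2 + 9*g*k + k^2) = 18*g^2 + 9*g*k + k^2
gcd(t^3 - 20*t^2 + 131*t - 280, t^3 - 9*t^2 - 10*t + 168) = t - 7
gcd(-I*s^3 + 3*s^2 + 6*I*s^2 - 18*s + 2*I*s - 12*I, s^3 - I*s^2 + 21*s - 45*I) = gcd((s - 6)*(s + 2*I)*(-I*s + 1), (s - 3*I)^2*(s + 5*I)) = 1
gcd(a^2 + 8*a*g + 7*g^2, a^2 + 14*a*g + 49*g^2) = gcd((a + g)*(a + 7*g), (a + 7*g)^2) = a + 7*g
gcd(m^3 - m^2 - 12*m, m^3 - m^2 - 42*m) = m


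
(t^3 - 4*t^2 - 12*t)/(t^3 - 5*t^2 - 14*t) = (t - 6)/(t - 7)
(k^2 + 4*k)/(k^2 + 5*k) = (k + 4)/(k + 5)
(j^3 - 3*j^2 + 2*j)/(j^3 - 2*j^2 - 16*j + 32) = j*(j - 1)/(j^2 - 16)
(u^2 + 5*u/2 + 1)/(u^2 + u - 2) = (u + 1/2)/(u - 1)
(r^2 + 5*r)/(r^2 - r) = (r + 5)/(r - 1)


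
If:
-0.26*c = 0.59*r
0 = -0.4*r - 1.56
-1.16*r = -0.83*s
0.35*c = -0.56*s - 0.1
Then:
No Solution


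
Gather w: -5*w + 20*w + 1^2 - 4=15*w - 3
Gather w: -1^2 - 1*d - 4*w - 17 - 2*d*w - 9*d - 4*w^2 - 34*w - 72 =-10*d - 4*w^2 + w*(-2*d - 38) - 90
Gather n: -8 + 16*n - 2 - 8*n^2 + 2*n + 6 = -8*n^2 + 18*n - 4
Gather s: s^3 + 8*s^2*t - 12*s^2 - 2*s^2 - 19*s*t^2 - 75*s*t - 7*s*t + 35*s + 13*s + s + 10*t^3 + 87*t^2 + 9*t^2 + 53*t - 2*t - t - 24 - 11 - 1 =s^3 + s^2*(8*t - 14) + s*(-19*t^2 - 82*t + 49) + 10*t^3 + 96*t^2 + 50*t - 36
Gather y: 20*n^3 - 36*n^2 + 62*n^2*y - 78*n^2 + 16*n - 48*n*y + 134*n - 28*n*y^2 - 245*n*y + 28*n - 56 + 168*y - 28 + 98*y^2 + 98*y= 20*n^3 - 114*n^2 + 178*n + y^2*(98 - 28*n) + y*(62*n^2 - 293*n + 266) - 84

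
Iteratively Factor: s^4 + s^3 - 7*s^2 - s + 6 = (s - 1)*(s^3 + 2*s^2 - 5*s - 6) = (s - 1)*(s + 3)*(s^2 - s - 2) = (s - 1)*(s + 1)*(s + 3)*(s - 2)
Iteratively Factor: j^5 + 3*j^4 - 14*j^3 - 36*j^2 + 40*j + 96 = (j - 2)*(j^4 + 5*j^3 - 4*j^2 - 44*j - 48) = (j - 2)*(j + 2)*(j^3 + 3*j^2 - 10*j - 24) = (j - 2)*(j + 2)^2*(j^2 + j - 12) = (j - 3)*(j - 2)*(j + 2)^2*(j + 4)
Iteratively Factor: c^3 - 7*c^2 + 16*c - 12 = (c - 2)*(c^2 - 5*c + 6) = (c - 3)*(c - 2)*(c - 2)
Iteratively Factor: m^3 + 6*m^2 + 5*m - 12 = (m + 4)*(m^2 + 2*m - 3) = (m - 1)*(m + 4)*(m + 3)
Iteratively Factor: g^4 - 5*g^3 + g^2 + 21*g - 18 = (g - 1)*(g^3 - 4*g^2 - 3*g + 18) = (g - 3)*(g - 1)*(g^2 - g - 6) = (g - 3)*(g - 1)*(g + 2)*(g - 3)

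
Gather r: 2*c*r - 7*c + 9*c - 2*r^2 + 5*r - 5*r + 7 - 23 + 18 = 2*c*r + 2*c - 2*r^2 + 2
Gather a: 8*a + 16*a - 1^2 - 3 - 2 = 24*a - 6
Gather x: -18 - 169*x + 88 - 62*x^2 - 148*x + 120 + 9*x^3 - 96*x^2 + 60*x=9*x^3 - 158*x^2 - 257*x + 190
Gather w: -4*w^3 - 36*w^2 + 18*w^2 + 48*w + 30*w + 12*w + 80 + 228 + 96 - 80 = -4*w^3 - 18*w^2 + 90*w + 324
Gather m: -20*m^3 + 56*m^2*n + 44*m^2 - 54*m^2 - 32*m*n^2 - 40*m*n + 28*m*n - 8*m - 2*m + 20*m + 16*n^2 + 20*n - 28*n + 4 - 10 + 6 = -20*m^3 + m^2*(56*n - 10) + m*(-32*n^2 - 12*n + 10) + 16*n^2 - 8*n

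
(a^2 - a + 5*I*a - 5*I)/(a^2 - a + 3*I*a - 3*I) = (a + 5*I)/(a + 3*I)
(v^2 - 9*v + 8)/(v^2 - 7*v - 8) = (v - 1)/(v + 1)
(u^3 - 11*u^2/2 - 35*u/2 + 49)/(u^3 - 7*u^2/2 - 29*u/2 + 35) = (u - 7)/(u - 5)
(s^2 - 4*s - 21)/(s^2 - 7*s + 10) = (s^2 - 4*s - 21)/(s^2 - 7*s + 10)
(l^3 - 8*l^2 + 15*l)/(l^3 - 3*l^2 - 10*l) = (l - 3)/(l + 2)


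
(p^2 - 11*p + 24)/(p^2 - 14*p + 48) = (p - 3)/(p - 6)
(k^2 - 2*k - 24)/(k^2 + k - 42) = (k + 4)/(k + 7)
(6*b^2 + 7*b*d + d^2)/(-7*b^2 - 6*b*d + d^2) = (-6*b - d)/(7*b - d)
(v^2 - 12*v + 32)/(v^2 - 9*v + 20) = (v - 8)/(v - 5)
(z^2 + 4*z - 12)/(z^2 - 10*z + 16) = (z + 6)/(z - 8)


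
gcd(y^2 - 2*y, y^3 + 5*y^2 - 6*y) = y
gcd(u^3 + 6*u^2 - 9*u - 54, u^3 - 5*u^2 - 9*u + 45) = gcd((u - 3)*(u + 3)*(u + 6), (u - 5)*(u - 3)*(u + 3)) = u^2 - 9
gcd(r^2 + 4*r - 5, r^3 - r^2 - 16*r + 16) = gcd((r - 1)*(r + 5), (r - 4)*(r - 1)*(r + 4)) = r - 1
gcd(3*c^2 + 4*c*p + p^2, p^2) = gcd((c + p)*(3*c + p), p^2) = 1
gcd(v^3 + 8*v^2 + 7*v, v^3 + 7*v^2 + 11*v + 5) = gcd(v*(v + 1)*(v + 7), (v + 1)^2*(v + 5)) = v + 1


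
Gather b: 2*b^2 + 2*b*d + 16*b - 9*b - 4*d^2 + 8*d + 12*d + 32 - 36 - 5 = 2*b^2 + b*(2*d + 7) - 4*d^2 + 20*d - 9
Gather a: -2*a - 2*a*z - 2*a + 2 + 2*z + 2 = a*(-2*z - 4) + 2*z + 4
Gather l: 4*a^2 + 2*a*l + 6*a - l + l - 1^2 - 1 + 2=4*a^2 + 2*a*l + 6*a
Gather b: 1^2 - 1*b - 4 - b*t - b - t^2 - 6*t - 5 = b*(-t - 2) - t^2 - 6*t - 8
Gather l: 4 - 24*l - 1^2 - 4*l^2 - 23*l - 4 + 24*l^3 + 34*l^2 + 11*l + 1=24*l^3 + 30*l^2 - 36*l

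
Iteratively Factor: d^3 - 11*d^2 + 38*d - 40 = (d - 5)*(d^2 - 6*d + 8) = (d - 5)*(d - 2)*(d - 4)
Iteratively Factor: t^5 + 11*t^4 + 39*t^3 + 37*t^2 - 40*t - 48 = (t + 4)*(t^4 + 7*t^3 + 11*t^2 - 7*t - 12) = (t + 3)*(t + 4)*(t^3 + 4*t^2 - t - 4) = (t - 1)*(t + 3)*(t + 4)*(t^2 + 5*t + 4) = (t - 1)*(t + 3)*(t + 4)^2*(t + 1)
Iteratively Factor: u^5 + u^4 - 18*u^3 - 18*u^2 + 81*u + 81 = (u - 3)*(u^4 + 4*u^3 - 6*u^2 - 36*u - 27) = (u - 3)*(u + 1)*(u^3 + 3*u^2 - 9*u - 27) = (u - 3)^2*(u + 1)*(u^2 + 6*u + 9) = (u - 3)^2*(u + 1)*(u + 3)*(u + 3)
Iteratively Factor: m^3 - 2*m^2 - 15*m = (m + 3)*(m^2 - 5*m) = (m - 5)*(m + 3)*(m)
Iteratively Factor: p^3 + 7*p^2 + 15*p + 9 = (p + 1)*(p^2 + 6*p + 9) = (p + 1)*(p + 3)*(p + 3)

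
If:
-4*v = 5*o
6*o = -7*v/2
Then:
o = 0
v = 0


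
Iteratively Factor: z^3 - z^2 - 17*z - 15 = (z - 5)*(z^2 + 4*z + 3) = (z - 5)*(z + 1)*(z + 3)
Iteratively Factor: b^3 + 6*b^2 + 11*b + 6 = (b + 2)*(b^2 + 4*b + 3) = (b + 1)*(b + 2)*(b + 3)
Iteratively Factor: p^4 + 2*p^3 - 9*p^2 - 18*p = (p + 3)*(p^3 - p^2 - 6*p) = (p - 3)*(p + 3)*(p^2 + 2*p) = p*(p - 3)*(p + 3)*(p + 2)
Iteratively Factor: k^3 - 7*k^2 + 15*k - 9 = (k - 3)*(k^2 - 4*k + 3) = (k - 3)*(k - 1)*(k - 3)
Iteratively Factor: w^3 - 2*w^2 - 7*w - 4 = (w + 1)*(w^2 - 3*w - 4) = (w - 4)*(w + 1)*(w + 1)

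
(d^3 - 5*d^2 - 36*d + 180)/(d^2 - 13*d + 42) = (d^2 + d - 30)/(d - 7)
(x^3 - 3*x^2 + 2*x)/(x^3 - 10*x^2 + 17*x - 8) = x*(x - 2)/(x^2 - 9*x + 8)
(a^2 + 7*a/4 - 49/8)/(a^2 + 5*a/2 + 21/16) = 2*(8*a^2 + 14*a - 49)/(16*a^2 + 40*a + 21)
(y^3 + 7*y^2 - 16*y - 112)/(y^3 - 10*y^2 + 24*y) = (y^2 + 11*y + 28)/(y*(y - 6))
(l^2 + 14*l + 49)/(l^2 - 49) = (l + 7)/(l - 7)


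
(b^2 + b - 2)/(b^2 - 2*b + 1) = (b + 2)/(b - 1)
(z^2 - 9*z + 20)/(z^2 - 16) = (z - 5)/(z + 4)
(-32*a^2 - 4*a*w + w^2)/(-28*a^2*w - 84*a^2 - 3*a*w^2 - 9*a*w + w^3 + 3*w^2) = (-8*a + w)/(-7*a*w - 21*a + w^2 + 3*w)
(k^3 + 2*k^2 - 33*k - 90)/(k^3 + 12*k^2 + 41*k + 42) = (k^2 - k - 30)/(k^2 + 9*k + 14)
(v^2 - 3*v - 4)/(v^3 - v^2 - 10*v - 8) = 1/(v + 2)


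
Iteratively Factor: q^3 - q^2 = (q - 1)*(q^2) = q*(q - 1)*(q)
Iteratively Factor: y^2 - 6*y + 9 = (y - 3)*(y - 3)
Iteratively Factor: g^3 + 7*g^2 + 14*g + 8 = (g + 4)*(g^2 + 3*g + 2) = (g + 1)*(g + 4)*(g + 2)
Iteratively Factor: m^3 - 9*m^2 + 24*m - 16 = (m - 4)*(m^2 - 5*m + 4) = (m - 4)^2*(m - 1)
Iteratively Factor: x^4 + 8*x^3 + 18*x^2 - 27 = (x - 1)*(x^3 + 9*x^2 + 27*x + 27) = (x - 1)*(x + 3)*(x^2 + 6*x + 9) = (x - 1)*(x + 3)^2*(x + 3)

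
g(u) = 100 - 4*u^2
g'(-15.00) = 120.00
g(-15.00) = -800.00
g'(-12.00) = 96.00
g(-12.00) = -476.00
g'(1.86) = -14.88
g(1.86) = 86.16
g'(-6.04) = 48.32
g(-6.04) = -45.93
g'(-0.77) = 6.16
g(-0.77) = 97.63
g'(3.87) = -30.96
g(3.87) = 40.09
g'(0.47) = -3.76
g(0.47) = 99.12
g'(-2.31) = 18.48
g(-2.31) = 78.66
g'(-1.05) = 8.40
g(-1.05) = 95.59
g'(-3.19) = 25.52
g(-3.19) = 59.30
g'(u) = -8*u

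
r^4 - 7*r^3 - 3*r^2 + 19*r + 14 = (r - 7)*(r - 2)*(r + 1)^2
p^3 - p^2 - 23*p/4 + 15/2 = (p - 2)*(p - 3/2)*(p + 5/2)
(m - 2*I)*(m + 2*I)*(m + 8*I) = m^3 + 8*I*m^2 + 4*m + 32*I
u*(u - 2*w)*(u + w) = u^3 - u^2*w - 2*u*w^2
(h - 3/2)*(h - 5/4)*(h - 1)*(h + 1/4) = h^4 - 7*h^3/2 + 59*h^2/16 - 23*h/32 - 15/32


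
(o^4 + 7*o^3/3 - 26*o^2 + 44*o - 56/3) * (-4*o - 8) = -4*o^5 - 52*o^4/3 + 256*o^3/3 + 32*o^2 - 832*o/3 + 448/3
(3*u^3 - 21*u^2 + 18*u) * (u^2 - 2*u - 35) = 3*u^5 - 27*u^4 - 45*u^3 + 699*u^2 - 630*u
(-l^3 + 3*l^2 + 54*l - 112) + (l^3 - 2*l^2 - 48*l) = l^2 + 6*l - 112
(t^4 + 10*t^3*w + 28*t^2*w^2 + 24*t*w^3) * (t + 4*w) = t^5 + 14*t^4*w + 68*t^3*w^2 + 136*t^2*w^3 + 96*t*w^4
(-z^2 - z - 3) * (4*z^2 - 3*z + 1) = -4*z^4 - z^3 - 10*z^2 + 8*z - 3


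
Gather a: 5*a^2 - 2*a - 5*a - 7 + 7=5*a^2 - 7*a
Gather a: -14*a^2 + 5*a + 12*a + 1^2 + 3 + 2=-14*a^2 + 17*a + 6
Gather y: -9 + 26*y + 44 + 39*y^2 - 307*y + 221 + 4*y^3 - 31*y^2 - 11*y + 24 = 4*y^3 + 8*y^2 - 292*y + 280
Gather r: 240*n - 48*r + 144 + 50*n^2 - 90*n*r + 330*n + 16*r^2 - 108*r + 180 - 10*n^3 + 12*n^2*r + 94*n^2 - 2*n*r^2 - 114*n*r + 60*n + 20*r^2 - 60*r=-10*n^3 + 144*n^2 + 630*n + r^2*(36 - 2*n) + r*(12*n^2 - 204*n - 216) + 324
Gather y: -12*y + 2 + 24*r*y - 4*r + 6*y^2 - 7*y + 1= -4*r + 6*y^2 + y*(24*r - 19) + 3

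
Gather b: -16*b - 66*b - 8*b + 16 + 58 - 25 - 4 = 45 - 90*b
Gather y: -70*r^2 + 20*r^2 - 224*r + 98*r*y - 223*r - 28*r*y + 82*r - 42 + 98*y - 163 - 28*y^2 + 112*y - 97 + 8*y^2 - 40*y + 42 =-50*r^2 - 365*r - 20*y^2 + y*(70*r + 170) - 260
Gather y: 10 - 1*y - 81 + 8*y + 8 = 7*y - 63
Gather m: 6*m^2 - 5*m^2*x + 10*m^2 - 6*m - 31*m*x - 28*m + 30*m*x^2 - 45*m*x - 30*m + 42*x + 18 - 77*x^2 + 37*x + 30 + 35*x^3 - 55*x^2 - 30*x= m^2*(16 - 5*x) + m*(30*x^2 - 76*x - 64) + 35*x^3 - 132*x^2 + 49*x + 48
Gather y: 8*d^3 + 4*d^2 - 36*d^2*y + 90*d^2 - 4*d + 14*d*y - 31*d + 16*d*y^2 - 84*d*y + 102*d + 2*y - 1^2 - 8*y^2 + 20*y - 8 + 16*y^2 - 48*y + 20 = 8*d^3 + 94*d^2 + 67*d + y^2*(16*d + 8) + y*(-36*d^2 - 70*d - 26) + 11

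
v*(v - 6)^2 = v^3 - 12*v^2 + 36*v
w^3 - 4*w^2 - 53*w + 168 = (w - 8)*(w - 3)*(w + 7)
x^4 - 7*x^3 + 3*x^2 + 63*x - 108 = (x - 4)*(x - 3)^2*(x + 3)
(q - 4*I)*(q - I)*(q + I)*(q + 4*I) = q^4 + 17*q^2 + 16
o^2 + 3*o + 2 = (o + 1)*(o + 2)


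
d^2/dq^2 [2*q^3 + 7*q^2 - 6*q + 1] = 12*q + 14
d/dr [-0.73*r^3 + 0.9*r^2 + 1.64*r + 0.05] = -2.19*r^2 + 1.8*r + 1.64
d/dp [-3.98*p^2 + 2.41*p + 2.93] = 2.41 - 7.96*p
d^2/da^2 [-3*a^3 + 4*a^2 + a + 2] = 8 - 18*a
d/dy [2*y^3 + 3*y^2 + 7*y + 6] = 6*y^2 + 6*y + 7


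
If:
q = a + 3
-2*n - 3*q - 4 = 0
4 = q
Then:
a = 1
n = -8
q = 4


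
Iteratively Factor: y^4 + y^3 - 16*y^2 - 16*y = (y)*(y^3 + y^2 - 16*y - 16) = y*(y + 4)*(y^2 - 3*y - 4) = y*(y + 1)*(y + 4)*(y - 4)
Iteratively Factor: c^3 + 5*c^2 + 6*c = (c + 2)*(c^2 + 3*c) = c*(c + 2)*(c + 3)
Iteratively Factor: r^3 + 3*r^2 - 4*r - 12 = (r + 3)*(r^2 - 4) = (r + 2)*(r + 3)*(r - 2)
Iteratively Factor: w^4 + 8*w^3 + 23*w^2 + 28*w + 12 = (w + 2)*(w^3 + 6*w^2 + 11*w + 6) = (w + 1)*(w + 2)*(w^2 + 5*w + 6) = (w + 1)*(w + 2)*(w + 3)*(w + 2)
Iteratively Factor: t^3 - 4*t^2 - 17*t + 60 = (t - 5)*(t^2 + t - 12) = (t - 5)*(t - 3)*(t + 4)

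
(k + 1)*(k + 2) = k^2 + 3*k + 2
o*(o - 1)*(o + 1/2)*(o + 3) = o^4 + 5*o^3/2 - 2*o^2 - 3*o/2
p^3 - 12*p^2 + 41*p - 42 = (p - 7)*(p - 3)*(p - 2)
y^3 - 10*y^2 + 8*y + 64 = (y - 8)*(y - 4)*(y + 2)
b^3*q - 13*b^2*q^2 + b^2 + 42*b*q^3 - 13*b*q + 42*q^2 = (b - 7*q)*(b - 6*q)*(b*q + 1)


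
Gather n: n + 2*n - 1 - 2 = 3*n - 3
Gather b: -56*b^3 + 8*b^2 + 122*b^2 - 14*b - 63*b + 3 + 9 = -56*b^3 + 130*b^2 - 77*b + 12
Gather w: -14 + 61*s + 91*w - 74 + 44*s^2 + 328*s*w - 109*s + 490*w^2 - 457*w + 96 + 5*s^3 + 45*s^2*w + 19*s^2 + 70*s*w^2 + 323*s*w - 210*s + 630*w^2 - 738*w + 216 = 5*s^3 + 63*s^2 - 258*s + w^2*(70*s + 1120) + w*(45*s^2 + 651*s - 1104) + 224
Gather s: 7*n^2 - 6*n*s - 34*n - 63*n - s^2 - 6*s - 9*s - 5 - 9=7*n^2 - 97*n - s^2 + s*(-6*n - 15) - 14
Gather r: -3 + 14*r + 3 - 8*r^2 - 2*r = -8*r^2 + 12*r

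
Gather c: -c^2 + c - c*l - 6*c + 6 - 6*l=-c^2 + c*(-l - 5) - 6*l + 6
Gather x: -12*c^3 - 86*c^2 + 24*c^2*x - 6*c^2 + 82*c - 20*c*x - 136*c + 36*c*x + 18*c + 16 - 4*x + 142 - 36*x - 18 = -12*c^3 - 92*c^2 - 36*c + x*(24*c^2 + 16*c - 40) + 140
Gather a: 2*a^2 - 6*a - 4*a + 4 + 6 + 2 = 2*a^2 - 10*a + 12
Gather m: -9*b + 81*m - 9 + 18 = -9*b + 81*m + 9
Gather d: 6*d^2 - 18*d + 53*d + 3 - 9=6*d^2 + 35*d - 6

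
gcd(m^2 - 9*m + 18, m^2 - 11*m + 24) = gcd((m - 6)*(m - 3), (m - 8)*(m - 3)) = m - 3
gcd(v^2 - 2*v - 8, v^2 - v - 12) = v - 4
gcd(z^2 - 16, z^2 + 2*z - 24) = z - 4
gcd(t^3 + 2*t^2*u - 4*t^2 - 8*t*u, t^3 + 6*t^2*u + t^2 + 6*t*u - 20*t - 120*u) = t - 4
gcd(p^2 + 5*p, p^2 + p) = p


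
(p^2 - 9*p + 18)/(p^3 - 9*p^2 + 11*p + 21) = (p - 6)/(p^2 - 6*p - 7)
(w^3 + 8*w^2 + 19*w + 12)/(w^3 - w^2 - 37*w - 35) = (w^2 + 7*w + 12)/(w^2 - 2*w - 35)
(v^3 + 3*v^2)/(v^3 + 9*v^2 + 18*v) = v/(v + 6)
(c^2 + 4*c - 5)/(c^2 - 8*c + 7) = (c + 5)/(c - 7)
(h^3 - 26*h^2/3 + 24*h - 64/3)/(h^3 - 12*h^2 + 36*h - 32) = (3*h^2 - 20*h + 32)/(3*(h^2 - 10*h + 16))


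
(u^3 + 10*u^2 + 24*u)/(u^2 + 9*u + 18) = u*(u + 4)/(u + 3)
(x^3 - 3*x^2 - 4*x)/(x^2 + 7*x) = (x^2 - 3*x - 4)/(x + 7)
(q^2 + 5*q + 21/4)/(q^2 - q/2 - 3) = (q + 7/2)/(q - 2)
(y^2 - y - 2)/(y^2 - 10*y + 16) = (y + 1)/(y - 8)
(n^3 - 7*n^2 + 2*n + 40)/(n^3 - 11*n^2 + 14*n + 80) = (n - 4)/(n - 8)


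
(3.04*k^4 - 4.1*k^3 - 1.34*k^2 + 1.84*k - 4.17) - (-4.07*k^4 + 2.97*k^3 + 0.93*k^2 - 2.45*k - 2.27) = 7.11*k^4 - 7.07*k^3 - 2.27*k^2 + 4.29*k - 1.9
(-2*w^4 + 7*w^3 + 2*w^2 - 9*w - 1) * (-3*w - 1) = 6*w^5 - 19*w^4 - 13*w^3 + 25*w^2 + 12*w + 1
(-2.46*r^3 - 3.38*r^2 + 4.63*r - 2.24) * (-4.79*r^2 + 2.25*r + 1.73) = 11.7834*r^5 + 10.6552*r^4 - 34.0385*r^3 + 15.2997*r^2 + 2.9699*r - 3.8752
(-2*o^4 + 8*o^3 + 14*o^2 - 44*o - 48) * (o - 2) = -2*o^5 + 12*o^4 - 2*o^3 - 72*o^2 + 40*o + 96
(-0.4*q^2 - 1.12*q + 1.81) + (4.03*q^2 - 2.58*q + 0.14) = 3.63*q^2 - 3.7*q + 1.95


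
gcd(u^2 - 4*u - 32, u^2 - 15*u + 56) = u - 8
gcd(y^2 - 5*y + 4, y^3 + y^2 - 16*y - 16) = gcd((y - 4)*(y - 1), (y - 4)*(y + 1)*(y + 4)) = y - 4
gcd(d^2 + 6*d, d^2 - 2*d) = d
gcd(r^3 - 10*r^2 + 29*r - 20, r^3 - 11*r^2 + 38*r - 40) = r^2 - 9*r + 20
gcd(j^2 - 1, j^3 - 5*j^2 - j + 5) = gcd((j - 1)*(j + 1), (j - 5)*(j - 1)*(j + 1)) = j^2 - 1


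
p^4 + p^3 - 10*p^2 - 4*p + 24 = (p - 2)^2*(p + 2)*(p + 3)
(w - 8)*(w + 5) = w^2 - 3*w - 40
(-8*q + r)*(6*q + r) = -48*q^2 - 2*q*r + r^2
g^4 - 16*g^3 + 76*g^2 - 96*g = g*(g - 8)*(g - 6)*(g - 2)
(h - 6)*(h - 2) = h^2 - 8*h + 12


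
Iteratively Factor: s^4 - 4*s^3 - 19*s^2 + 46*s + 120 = (s + 3)*(s^3 - 7*s^2 + 2*s + 40) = (s - 4)*(s + 3)*(s^2 - 3*s - 10) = (s - 5)*(s - 4)*(s + 3)*(s + 2)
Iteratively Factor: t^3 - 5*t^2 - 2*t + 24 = (t - 3)*(t^2 - 2*t - 8) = (t - 3)*(t + 2)*(t - 4)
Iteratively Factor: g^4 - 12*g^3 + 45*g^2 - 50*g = (g)*(g^3 - 12*g^2 + 45*g - 50) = g*(g - 5)*(g^2 - 7*g + 10) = g*(g - 5)^2*(g - 2)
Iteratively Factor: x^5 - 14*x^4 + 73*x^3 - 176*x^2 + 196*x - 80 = (x - 5)*(x^4 - 9*x^3 + 28*x^2 - 36*x + 16) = (x - 5)*(x - 2)*(x^3 - 7*x^2 + 14*x - 8) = (x - 5)*(x - 2)^2*(x^2 - 5*x + 4) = (x - 5)*(x - 4)*(x - 2)^2*(x - 1)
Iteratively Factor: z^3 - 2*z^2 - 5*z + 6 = (z + 2)*(z^2 - 4*z + 3) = (z - 3)*(z + 2)*(z - 1)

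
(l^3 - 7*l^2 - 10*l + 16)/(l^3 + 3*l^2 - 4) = (l - 8)/(l + 2)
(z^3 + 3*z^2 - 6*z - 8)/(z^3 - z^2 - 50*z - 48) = (z^2 + 2*z - 8)/(z^2 - 2*z - 48)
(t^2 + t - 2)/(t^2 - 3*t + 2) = (t + 2)/(t - 2)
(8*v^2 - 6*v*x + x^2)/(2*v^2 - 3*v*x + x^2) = (-4*v + x)/(-v + x)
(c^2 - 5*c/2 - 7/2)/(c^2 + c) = (c - 7/2)/c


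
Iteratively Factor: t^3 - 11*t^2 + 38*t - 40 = (t - 4)*(t^2 - 7*t + 10) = (t - 4)*(t - 2)*(t - 5)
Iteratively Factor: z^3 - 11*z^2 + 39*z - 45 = (z - 5)*(z^2 - 6*z + 9) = (z - 5)*(z - 3)*(z - 3)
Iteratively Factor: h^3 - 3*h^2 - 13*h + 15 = (h - 1)*(h^2 - 2*h - 15) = (h - 5)*(h - 1)*(h + 3)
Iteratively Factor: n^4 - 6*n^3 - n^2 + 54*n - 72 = (n - 4)*(n^3 - 2*n^2 - 9*n + 18) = (n - 4)*(n + 3)*(n^2 - 5*n + 6) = (n - 4)*(n - 2)*(n + 3)*(n - 3)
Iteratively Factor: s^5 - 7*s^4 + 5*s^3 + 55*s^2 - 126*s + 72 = (s - 1)*(s^4 - 6*s^3 - s^2 + 54*s - 72) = (s - 2)*(s - 1)*(s^3 - 4*s^2 - 9*s + 36) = (s - 3)*(s - 2)*(s - 1)*(s^2 - s - 12) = (s - 4)*(s - 3)*(s - 2)*(s - 1)*(s + 3)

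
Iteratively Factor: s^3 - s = (s - 1)*(s^2 + s) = (s - 1)*(s + 1)*(s)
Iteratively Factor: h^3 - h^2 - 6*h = (h + 2)*(h^2 - 3*h) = h*(h + 2)*(h - 3)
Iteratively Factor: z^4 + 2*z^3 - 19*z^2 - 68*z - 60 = (z + 3)*(z^3 - z^2 - 16*z - 20) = (z + 2)*(z + 3)*(z^2 - 3*z - 10) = (z - 5)*(z + 2)*(z + 3)*(z + 2)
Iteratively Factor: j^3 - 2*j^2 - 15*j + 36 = (j - 3)*(j^2 + j - 12) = (j - 3)^2*(j + 4)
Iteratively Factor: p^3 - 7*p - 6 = (p - 3)*(p^2 + 3*p + 2) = (p - 3)*(p + 1)*(p + 2)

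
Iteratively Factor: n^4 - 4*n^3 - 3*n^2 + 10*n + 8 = (n - 2)*(n^3 - 2*n^2 - 7*n - 4) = (n - 2)*(n + 1)*(n^2 - 3*n - 4) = (n - 4)*(n - 2)*(n + 1)*(n + 1)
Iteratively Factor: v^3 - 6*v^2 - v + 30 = (v - 5)*(v^2 - v - 6) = (v - 5)*(v + 2)*(v - 3)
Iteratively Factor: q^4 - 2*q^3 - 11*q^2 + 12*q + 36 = (q + 2)*(q^3 - 4*q^2 - 3*q + 18) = (q + 2)^2*(q^2 - 6*q + 9) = (q - 3)*(q + 2)^2*(q - 3)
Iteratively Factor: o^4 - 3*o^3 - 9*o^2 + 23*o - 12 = (o - 1)*(o^3 - 2*o^2 - 11*o + 12) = (o - 1)^2*(o^2 - o - 12) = (o - 4)*(o - 1)^2*(o + 3)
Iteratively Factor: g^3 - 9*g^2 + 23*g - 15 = (g - 3)*(g^2 - 6*g + 5) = (g - 3)*(g - 1)*(g - 5)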